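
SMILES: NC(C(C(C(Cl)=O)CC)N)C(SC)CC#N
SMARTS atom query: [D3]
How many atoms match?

The query [D3] means: atom with exactly three heavy-atom neighbours.
Check the 16 heavy atoms by environment: 2× C (D1) → no; 3× C (D2) → no; 5× C (D3) → match; 3× N (D1) → no; 1× O (D1) → no; 1× Cl (D1) → no; 1× S (D2) → no.
That gives 5 matching atoms.

5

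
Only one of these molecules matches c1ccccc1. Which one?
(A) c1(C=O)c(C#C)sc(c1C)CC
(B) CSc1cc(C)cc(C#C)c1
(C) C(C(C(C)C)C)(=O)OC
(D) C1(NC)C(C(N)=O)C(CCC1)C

B

c1ccccc1 describes six aromatic carbons in a ring (a benzene ring).
(A) has a methyl group (-CH3) but no six-membered all-carbon aromatic ring is present.
(B) contains the required atom environment, so the pattern matches.
(C) has a methyl group (-CH3) but no six-membered all-carbon aromatic ring is present.
(D) has a methyl group (-CH3) but no six-membered all-carbon aromatic ring is present.
So the answer is (B).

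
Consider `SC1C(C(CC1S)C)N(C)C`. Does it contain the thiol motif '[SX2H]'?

Yes

The pattern [SX2H] describes an aliphatic sulfur with two connections, one being H — a thiol.
The molecule carries a thiol (-SH), whose atoms satisfy every constraint of the query, so the pattern matches.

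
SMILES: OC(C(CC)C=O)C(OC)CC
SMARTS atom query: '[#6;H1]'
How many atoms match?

4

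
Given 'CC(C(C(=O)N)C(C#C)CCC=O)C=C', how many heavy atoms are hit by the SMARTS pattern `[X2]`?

2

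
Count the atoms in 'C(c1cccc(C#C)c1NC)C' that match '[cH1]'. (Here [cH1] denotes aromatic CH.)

3

The query [cH1] means: aromatic carbon bearing exactly one hydrogen.
Check the 12 heavy atoms by environment: 3× c (aromatic, H1) → match; 3× c (aromatic, H0) → no; 1× C (H2) → no; 2× C (H3) → no; 1× C (H0) → no; 1× C (H1) → no; 1× N (H1) → no.
That gives 3 matching atoms.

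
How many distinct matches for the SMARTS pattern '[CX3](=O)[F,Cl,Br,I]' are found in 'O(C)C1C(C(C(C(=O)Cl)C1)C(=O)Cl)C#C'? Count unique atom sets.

2

[CX3](=O)[F,Cl,Br,I] is the SMARTS for an acyl halide: a carbonyl carbon bonded to a halogen.
The molecule carries 2 separate instances of an acyl chloride (-C(=O)Cl) meeting every constraint; each maps to a distinct set of atoms, giving 2 matches.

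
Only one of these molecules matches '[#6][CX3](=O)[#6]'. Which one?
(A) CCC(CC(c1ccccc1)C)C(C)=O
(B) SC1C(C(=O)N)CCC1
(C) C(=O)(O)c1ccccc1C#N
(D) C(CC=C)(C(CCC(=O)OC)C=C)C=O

A

[#6][CX3](=O)[#6] describes a carbonyl carbon (no H) flanked by two carbons (a ketone).
(A) contains an acetyl/ketone group (-C(=O)CH3), which satisfies every atom and bond constraint.
(B) has a primary amide (-C(=O)NH2) but one neighbour of the carbonyl carbon is N, not C.
(C) has a carboxylic acid group (-C(=O)OH) but one neighbour of the carbonyl carbon is O, not C.
(D) has an aldehyde (-CHO) but the carbonyl carbon has H1, so it is not flanked by two carbons.
So the answer is (A).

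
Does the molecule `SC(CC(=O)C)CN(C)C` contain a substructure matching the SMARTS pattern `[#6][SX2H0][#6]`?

The pattern [#6][SX2H0][#6] describes an aliphatic sulfur bridging two carbons with no H on the sulfur — a thioether.
The closest candidate here is a thiol (-SH), but the sulfur has H1, not H0 bridging two carbons. No other fragment satisfies the full query, so there is no match.

No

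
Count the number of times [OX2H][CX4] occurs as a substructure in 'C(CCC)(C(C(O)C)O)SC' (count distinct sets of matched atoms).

2

[OX2H][CX4] is the SMARTS for an aliphatic alcohol: a hydroxyl oxygen bound to an sp3 (X4) carbon.
The molecule carries 2 separate instances of a hydroxyl group (-OH) meeting every constraint; each maps to a distinct set of atoms, giving 2 matches.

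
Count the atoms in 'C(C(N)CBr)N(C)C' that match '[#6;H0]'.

0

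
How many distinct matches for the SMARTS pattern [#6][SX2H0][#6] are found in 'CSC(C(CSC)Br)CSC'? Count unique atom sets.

[#6][SX2H0][#6] is the SMARTS for a thioether: an aliphatic sulfur bridging two carbons with no H on the sulfur.
The molecule carries 3 separate instances of a methylthio ether (-SCH3) meeting every constraint; each maps to a distinct set of atoms, giving 3 matches.

3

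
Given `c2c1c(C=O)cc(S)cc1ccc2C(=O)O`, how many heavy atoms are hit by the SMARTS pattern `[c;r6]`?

10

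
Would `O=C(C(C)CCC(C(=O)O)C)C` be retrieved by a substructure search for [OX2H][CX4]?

No

The pattern [OX2H][CX4] describes a hydroxyl oxygen bound to an sp3 (X4) carbon — an aliphatic alcohol.
The closest candidate here is a carboxylic acid group (-C(=O)OH), but the -OH is on a CX3 carbonyl carbon, not a CX4 carbon. No other fragment satisfies the full query, so there is no match.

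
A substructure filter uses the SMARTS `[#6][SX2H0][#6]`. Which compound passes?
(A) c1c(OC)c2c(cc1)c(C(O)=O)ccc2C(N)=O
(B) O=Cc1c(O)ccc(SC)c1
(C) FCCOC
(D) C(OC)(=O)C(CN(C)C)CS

B

[#6][SX2H0][#6] describes an aliphatic sulfur bridging two carbons with no H on the sulfur (a thioether).
(A) has a methoxy ether (-OCH3) but the bridging atom is O, not S.
(B) contains a methylthio ether (-SCH3), which satisfies every atom and bond constraint.
(C) has a methoxy ether (-OCH3) but the bridging atom is O, not S.
(D) has a thiol (-SH) but the sulfur has H1, not H0 bridging two carbons.
So the answer is (B).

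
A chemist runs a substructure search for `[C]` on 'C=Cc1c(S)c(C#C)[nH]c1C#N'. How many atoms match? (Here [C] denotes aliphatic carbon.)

Check the 12 heavy atoms by environment: 1× n (aromatic) → no; 4× c (aromatic) → no; 5× C → match; 1× S → no; 1× N → no.
That gives 5 matching atoms.

5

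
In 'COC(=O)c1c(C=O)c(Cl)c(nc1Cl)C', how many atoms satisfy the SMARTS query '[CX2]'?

0

Check the 15 heavy atoms by environment: 1× n (aromatic, X2) → no; 5× c (aromatic, X3) → no; 2× C (X3) → no; 2× O (X1) → no; 1× O (X2) → no; 2× C (X4) → no; 2× Cl (X1) → no.
No environment satisfies the query, so 0 matching atoms.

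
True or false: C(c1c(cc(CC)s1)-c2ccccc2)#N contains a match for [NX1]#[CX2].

The pattern [NX1]#[CX2] describes a nitrogen triple-bonded to a two-connected carbon — a nitrile.
The molecule carries a nitrile (-C#N), whose atoms satisfy every constraint of the query, so the pattern matches.

True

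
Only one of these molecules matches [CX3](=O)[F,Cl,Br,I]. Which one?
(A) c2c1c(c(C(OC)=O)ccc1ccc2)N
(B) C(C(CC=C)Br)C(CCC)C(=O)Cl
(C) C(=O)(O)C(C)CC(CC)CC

B

[CX3](=O)[F,Cl,Br,I] describes a carbonyl carbon bonded to a halogen (an acyl halide).
(A) has a methyl-ester group (-C(=O)OCH3) but the carbonyl is bonded to -O-C, not to a halogen.
(B) contains an acyl chloride (-C(=O)Cl), which satisfies every atom and bond constraint.
(C) has a carboxylic acid group (-C(=O)OH) but the carbonyl is bonded to -OH, not to a halogen.
So the answer is (B).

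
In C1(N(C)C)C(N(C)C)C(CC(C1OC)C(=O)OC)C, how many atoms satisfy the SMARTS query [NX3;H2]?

The query [NX3;H2] means: aliphatic N with 3 total connections, two of them H — an -NH2 nitrogen (amine or amide).
Check the 19 heavy atoms by environment: 5× C (H1, X4) → no; 1× C (H2, X4) → no; 2× N (H0, X3) → no; 7× C (H3, X4) → no; 1× C (H0, X3) → no; 1× O (H0, X1) → no; 2× O (H0, X2) → no.
No environment satisfies the query, so 0 matching atoms.

0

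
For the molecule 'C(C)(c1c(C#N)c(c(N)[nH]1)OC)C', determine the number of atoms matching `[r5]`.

5

The query [r5] means: r5 matches atoms in a five-membered ring.
Check the 13 heavy atoms by environment: 1× n (aromatic, in 5-ring) → match; 4× c (aromatic, in 5-ring) → match; 2× N (acyclic) → no; 5× C (acyclic) → no; 1× O (acyclic) → no.
Summing the matching environments: 1 + 4 = 5 matching atoms.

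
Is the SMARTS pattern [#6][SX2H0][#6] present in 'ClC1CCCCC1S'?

The pattern [#6][SX2H0][#6] describes an aliphatic sulfur bridging two carbons with no H on the sulfur — a thioether.
The closest candidate here is a thiol (-SH), but the sulfur has H1, not H0 bridging two carbons. No other fragment satisfies the full query, so there is no match.

No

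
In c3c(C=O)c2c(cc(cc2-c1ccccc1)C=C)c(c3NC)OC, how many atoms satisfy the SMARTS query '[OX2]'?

1

The query [OX2] means: aliphatic oxygen with two total connections — ether, hydroxyl, or ester single-bond O.
Check the 24 heavy atoms by environment: 16× c (aromatic, X3) → no; 3× C (X3) → no; 1× O (X1) → no; 1× O (X2) → match; 2× C (X4) → no; 1× N (X3) → no.
That gives 1 matching atom.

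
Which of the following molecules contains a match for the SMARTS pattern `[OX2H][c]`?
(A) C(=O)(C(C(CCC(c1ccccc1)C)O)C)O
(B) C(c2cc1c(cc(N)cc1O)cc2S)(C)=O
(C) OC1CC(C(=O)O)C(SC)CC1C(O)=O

[OX2H][c] describes a hydroxyl oxygen attached to an aromatic carbon (a phenol).
(A) has a hydroxyl group (-OH) but the -OH is on an aliphatic carbon, not an aromatic c.
(B) contains a hydroxyl group (-OH), which satisfies every atom and bond constraint.
(C) has a hydroxyl group (-OH) but the -OH is on an aliphatic carbon, not an aromatic c.
So the answer is (B).

B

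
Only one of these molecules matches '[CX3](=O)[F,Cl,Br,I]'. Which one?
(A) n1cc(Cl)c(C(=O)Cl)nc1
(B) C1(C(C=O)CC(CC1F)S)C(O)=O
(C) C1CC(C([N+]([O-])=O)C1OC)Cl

A

[CX3](=O)[F,Cl,Br,I] describes a carbonyl carbon bonded to a halogen (an acyl halide).
(A) contains an acyl chloride (-C(=O)Cl), which satisfies every atom and bond constraint.
(B) has a carboxylic acid group (-C(=O)OH) but the carbonyl is bonded to -OH, not to a halogen.
(C) has a chloro substituent but the Cl is not on a carbonyl carbon.
So the answer is (A).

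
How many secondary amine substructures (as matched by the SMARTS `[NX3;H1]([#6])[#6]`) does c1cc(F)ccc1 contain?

0

[NX3;H1]([#6])[#6] is the SMARTS for a secondary amine: a trivalent nitrogen with one H, bonded to two carbons.
No fragment in the molecule satisfies every constraint, giving 0 matches.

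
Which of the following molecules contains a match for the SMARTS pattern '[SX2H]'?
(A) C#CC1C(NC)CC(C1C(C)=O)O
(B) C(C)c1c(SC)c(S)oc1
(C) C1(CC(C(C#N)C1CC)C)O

B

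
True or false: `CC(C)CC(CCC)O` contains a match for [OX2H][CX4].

The pattern [OX2H][CX4] describes a hydroxyl oxygen bound to an sp3 (X4) carbon — an aliphatic alcohol.
The molecule carries a hydroxyl group (-OH), whose atoms satisfy every constraint of the query, so the pattern matches.

True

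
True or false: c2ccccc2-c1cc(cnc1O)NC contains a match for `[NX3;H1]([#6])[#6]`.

The pattern [NX3;H1]([#6])[#6] describes a trivalent nitrogen with one H, bonded to two carbons — a secondary amine.
The molecule carries an N-methylamino group (-NHCH3), whose atoms satisfy every constraint of the query, so the pattern matches.

True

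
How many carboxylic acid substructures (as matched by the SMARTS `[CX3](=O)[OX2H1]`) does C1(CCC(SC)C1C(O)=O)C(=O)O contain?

2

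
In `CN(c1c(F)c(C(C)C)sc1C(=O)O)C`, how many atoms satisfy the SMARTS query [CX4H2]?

The query [CX4H2] means: sp3 carbon (X4) with exactly two hydrogens.
Check the 15 heavy atoms by environment: 1× s (aromatic, H0, X2) → no; 4× c (aromatic, H0, X3) → no; 1× C (H0, X3) → no; 1× O (H0, X1) → no; 1× O (H1, X2) → no; 1× C (H1, X4) → no; 4× C (H3, X4) → no; 1× N (H0, X3) → no; 1× F (H0, X1) → no.
No environment satisfies the query, so 0 matching atoms.

0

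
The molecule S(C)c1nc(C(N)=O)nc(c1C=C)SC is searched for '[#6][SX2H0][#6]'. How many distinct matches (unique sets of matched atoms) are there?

2

[#6][SX2H0][#6] is the SMARTS for a thioether: an aliphatic sulfur bridging two carbons with no H on the sulfur.
The molecule carries 2 separate instances of a methylthio ether (-SCH3) meeting every constraint; each maps to a distinct set of atoms, giving 2 matches.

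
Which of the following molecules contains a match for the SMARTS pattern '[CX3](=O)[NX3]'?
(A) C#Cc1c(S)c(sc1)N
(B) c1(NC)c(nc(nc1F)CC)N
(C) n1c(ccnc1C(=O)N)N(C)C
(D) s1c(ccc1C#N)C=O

[CX3](=O)[NX3] describes a carbonyl carbon bonded to a trivalent nitrogen (an amide).
(A) has a primary amino group (-NH2) but the -NH2 is not attached to a carbonyl carbon.
(B) has a primary amino group (-NH2) but the -NH2 is not attached to a carbonyl carbon.
(C) contains a primary amide (-C(=O)NH2), which satisfies every atom and bond constraint.
(D) has a nitrile (-C#N) but the nitrile N is NX1 (triple-bonded), not NX3.
So the answer is (C).

C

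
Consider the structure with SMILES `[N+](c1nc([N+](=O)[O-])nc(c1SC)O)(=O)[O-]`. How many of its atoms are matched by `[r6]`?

6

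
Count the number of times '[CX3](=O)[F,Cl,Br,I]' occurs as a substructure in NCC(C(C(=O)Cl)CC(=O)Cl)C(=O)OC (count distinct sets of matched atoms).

2

[CX3](=O)[F,Cl,Br,I] is the SMARTS for an acyl halide: a carbonyl carbon bonded to a halogen.
The molecule carries 2 separate instances of an acyl chloride (-C(=O)Cl) meeting every constraint; each maps to a distinct set of atoms, giving 2 matches.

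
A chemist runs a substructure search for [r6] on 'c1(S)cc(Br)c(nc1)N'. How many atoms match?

6

Check the 9 heavy atoms by environment: 1× n (aromatic, in 6-ring) → match; 5× c (aromatic, in 6-ring) → match; 1× S (acyclic) → no; 1× Br (acyclic) → no; 1× N (acyclic) → no.
Summing the matching environments: 1 + 5 = 6 matching atoms.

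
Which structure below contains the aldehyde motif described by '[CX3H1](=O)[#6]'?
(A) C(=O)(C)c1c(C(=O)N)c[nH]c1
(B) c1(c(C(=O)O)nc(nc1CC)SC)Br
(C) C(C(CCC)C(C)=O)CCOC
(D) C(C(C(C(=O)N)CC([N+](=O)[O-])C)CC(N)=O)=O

D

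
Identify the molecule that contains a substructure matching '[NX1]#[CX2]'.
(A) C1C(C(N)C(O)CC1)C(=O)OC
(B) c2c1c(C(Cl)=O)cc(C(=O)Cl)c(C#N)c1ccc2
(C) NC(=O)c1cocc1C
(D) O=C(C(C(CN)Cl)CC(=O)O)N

[NX1]#[CX2] describes a nitrogen triple-bonded to a two-connected carbon (a nitrile).
(A) has a primary amino group (-NH2) but the nitrogen is NX3 (three connections), not NX1 triple-bonded.
(B) contains a nitrile (-C#N), which satisfies every atom and bond constraint.
(C) has a primary amide (-C(=O)NH2) but the nitrogen is NX3, not NX1.
(D) has a primary amide (-C(=O)NH2) but the nitrogen is NX3, not NX1.
So the answer is (B).

B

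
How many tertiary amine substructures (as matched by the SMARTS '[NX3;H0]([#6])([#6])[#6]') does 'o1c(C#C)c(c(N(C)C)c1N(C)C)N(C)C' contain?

[NX3;H0]([#6])([#6])[#6] is the SMARTS for a tertiary amine: a trivalent nitrogen with no H, bonded to three carbons.
The molecule carries 3 separate instances of a dimethylamino group (-N(CH3)2) meeting every constraint; each maps to a distinct set of atoms, giving 3 matches.

3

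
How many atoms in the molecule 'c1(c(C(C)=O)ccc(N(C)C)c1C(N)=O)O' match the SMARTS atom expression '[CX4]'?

3

The query [CX4] means: C with X4: aliphatic carbon with exactly 4 total connections (bonds + H).
Check the 16 heavy atoms by environment: 6× c (aromatic, X3) → no; 2× C (X3) → no; 2× O (X1) → no; 2× N (X3) → no; 1× O (X2) → no; 3× C (X4) → match.
That gives 3 matching atoms.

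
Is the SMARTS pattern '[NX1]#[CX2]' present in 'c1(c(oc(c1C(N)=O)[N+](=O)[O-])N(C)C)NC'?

No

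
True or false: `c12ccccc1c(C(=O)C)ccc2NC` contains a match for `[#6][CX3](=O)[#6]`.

The pattern [#6][CX3](=O)[#6] describes a carbonyl carbon (no H) flanked by two carbons — a ketone.
The molecule carries an acetyl/ketone group (-C(=O)CH3), whose atoms satisfy every constraint of the query, so the pattern matches.

True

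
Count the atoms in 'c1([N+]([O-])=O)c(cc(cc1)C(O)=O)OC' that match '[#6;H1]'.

3

The query [#6;H1] means: any carbon bearing exactly one hydrogen.
Check the 14 heavy atoms by environment: 3× c (aromatic, H0) → no; 3× c (aromatic, H1) → match; 1× C (H0) → no; 3× O (H0) → no; 1× O (H1) → no; 1× N (charge +1, H0) → no; 1× O (charge -1, H0) → no; 1× C (H3) → no.
That gives 3 matching atoms.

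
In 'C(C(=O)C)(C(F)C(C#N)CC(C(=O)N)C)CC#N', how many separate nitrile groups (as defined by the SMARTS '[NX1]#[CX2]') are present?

[NX1]#[CX2] is the SMARTS for a nitrile: a nitrogen triple-bonded to a two-connected carbon.
The molecule carries 2 separate instances of a nitrile (-C#N) meeting every constraint; each maps to a distinct set of atoms, giving 2 matches.

2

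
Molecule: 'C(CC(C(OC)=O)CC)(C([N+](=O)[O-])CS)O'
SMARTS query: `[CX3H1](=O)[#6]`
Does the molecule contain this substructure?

No

The pattern [CX3H1](=O)[#6] describes an sp2 carbon with one H, double-bonded to O and single-bonded to carbon — an aldehyde.
The closest candidate here is a methyl-ester group (-C(=O)OCH3), but the carbonyl carbon has H0, not H1. No other fragment satisfies the full query, so there is no match.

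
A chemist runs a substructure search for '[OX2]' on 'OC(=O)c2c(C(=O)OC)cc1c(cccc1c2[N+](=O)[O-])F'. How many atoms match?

The query [OX2] means: aliphatic oxygen with two total connections — ether, hydroxyl, or ester single-bond O.
Check the 21 heavy atoms by environment: 10× c (aromatic, X3) → no; 2× C (X3) → no; 3× O (X1) → no; 2× O (X2) → match; 1× C (X4) → no; 1× N (charge +1, X3) → no; 1× O (charge -1, X1) → no; 1× F (X1) → no.
That gives 2 matching atoms.

2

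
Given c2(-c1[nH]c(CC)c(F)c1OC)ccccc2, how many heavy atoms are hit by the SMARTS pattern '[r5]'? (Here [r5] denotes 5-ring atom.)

The query [r5] means: r5 matches atoms in a five-membered ring.
Check the 16 heavy atoms by environment: 1× n (aromatic, in 5-ring) → match; 4× c (aromatic, in 5-ring) → match; 6× c (aromatic, in 6-ring) → no; 3× C (acyclic) → no; 1× O (acyclic) → no; 1× F (acyclic) → no.
Summing the matching environments: 1 + 4 = 5 matching atoms.

5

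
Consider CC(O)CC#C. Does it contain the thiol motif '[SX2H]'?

The pattern [SX2H] describes an aliphatic sulfur with two connections, one being H — a thiol.
The closest candidate here is a hydroxyl group (-OH), but it is an -OH, not an -SH. No other fragment satisfies the full query, so there is no match.

No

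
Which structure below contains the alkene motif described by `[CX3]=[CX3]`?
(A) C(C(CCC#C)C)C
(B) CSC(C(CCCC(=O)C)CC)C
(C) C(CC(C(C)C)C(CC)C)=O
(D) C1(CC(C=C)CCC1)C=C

[CX3]=[CX3] describes a non-aromatic C=C double bond between two sp2 carbons (an alkene).
(A) has an ethynyl group (-C#CH) but the C-C bond is a triple bond, not a double bond.
(B) has an ethyl group (-CH2CH3) but its C-C bond is a single bond between CX4 carbons, not CX3=CX3.
(C) has an ethyl group (-CH2CH3) but its C-C bond is a single bond between CX4 carbons, not CX3=CX3.
(D) contains a vinyl group (-CH=CH2), which satisfies every atom and bond constraint.
So the answer is (D).

D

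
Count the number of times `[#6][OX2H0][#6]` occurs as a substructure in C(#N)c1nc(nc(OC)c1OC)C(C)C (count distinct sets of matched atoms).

[#6][OX2H0][#6] is the SMARTS for an ether: an aliphatic oxygen bridging two carbons with no H on the oxygen.
The molecule carries 2 separate instances of a methoxy ether (-OCH3) meeting every constraint; each maps to a distinct set of atoms, giving 2 matches.

2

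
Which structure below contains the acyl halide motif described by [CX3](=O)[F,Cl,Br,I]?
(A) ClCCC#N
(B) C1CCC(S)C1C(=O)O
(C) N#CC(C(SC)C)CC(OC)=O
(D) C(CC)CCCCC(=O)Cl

[CX3](=O)[F,Cl,Br,I] describes a carbonyl carbon bonded to a halogen (an acyl halide).
(A) has a chloro substituent but the Cl is not on a carbonyl carbon.
(B) has a carboxylic acid group (-C(=O)OH) but the carbonyl is bonded to -OH, not to a halogen.
(C) has a methyl-ester group (-C(=O)OCH3) but the carbonyl is bonded to -O-C, not to a halogen.
(D) contains an acyl chloride (-C(=O)Cl), which satisfies every atom and bond constraint.
So the answer is (D).

D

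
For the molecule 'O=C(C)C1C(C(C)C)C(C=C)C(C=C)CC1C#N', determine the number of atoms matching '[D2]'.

4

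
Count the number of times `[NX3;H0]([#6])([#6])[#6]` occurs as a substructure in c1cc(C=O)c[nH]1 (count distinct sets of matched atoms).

0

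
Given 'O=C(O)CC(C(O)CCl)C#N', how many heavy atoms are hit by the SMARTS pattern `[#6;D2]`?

3

The query [#6;D2] means: any carbon bonded to exactly two heavy atoms.
Check the 11 heavy atoms by environment: 3× C (D2) → match; 3× C (D3) → no; 1× Cl (D1) → no; 3× O (D1) → no; 1× N (D1) → no.
That gives 3 matching atoms.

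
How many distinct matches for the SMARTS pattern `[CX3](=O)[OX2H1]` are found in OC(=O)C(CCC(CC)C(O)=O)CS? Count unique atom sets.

2

[CX3](=O)[OX2H1] is the SMARTS for a carboxylic acid: an sp2 carbon double-bonded to O and single-bonded to an -OH oxygen.
The molecule carries 2 separate instances of a carboxylic acid group (-C(=O)OH) meeting every constraint; each maps to a distinct set of atoms, giving 2 matches.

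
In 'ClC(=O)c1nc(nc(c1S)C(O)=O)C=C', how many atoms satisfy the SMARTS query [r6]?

6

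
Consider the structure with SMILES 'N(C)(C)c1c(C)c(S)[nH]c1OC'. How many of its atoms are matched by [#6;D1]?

4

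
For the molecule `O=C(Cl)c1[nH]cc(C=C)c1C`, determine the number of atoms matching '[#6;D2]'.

Check the 11 heavy atoms by environment: 1× n (aromatic, D2) → no; 3× c (aromatic, D3) → no; 1× c (aromatic, D2) → match; 1× C (D3) → no; 1× O (D1) → no; 1× Cl (D1) → no; 1× C (D2) → match; 2× C (D1) → no.
Summing the matching environments: 1 + 1 = 2 matching atoms.

2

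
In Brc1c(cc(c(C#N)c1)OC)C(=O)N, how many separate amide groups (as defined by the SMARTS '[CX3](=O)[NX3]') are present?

[CX3](=O)[NX3] is the SMARTS for an amide: a carbonyl carbon bonded to a trivalent nitrogen.
Exactly one fragment in the molecule meets all constraints, giving 1 match.

1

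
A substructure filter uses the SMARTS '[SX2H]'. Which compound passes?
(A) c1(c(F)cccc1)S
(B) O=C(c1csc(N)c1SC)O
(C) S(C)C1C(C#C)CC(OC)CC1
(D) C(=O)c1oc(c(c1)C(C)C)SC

[SX2H] describes an aliphatic sulfur with two connections, one being H (a thiol).
(A) contains a thiol (-SH), which satisfies every atom and bond constraint.
(B) has a methylthio ether (-SCH3) but the sulfur has H0 (bonded to two carbons), not H1.
(C) has a methylthio ether (-SCH3) but the sulfur has H0 (bonded to two carbons), not H1.
(D) has a methylthio ether (-SCH3) but the sulfur has H0 (bonded to two carbons), not H1.
So the answer is (A).

A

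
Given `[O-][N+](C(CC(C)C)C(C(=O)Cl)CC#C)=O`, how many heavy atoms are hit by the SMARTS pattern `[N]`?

The query [N] means: uppercase N matches aliphatic (non-aromatic) nitrogen only.
Check the 15 heavy atoms by environment: 10× C → no; 2× O → no; 1× Cl → no; 1× N (charge +1) → match; 1× O (charge -1) → no.
That gives 1 matching atom.

1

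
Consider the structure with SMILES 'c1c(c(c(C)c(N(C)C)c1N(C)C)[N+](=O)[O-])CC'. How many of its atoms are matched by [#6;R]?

6

The query [#6;R] means: carbon that is part of a ring.
Check the 18 heavy atoms by environment: 6× c (aromatic, in 6-ring) → match; 7× C (acyclic) → no; 1× N (charge +1, acyclic) → no; 1× O (charge -1, acyclic) → no; 1× O (acyclic) → no; 2× N (acyclic) → no.
That gives 6 matching atoms.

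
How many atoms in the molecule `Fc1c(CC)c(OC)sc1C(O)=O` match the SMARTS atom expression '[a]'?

5

The query [a] means: a matches any aromatic atom.
Check the 13 heavy atoms by environment: 1× s (aromatic) → match; 4× c (aromatic) → match; 4× C → no; 3× O → no; 1× F → no.
Summing the matching environments: 1 + 4 = 5 matching atoms.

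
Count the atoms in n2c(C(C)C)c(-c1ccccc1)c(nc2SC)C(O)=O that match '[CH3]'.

The query [CH3] means: aliphatic carbon with exactly three hydrogens.
Check the 20 heavy atoms by environment: 2× n (aromatic, H0) → no; 5× c (aromatic, H0) → no; 1× C (H0) → no; 1× O (H0) → no; 1× O (H1) → no; 5× c (aromatic, H1) → no; 1× S (H0) → no; 3× C (H3) → match; 1× C (H1) → no.
That gives 3 matching atoms.

3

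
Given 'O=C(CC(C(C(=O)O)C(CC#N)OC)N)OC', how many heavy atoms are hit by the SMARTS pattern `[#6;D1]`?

The query [#6;D1] means: carbon bonded to exactly one heavy atom.
Check the 17 heavy atoms by environment: 3× C (D2) → no; 5× C (D3) → no; 2× N (D1) → no; 3× O (D1) → no; 2× O (D2) → no; 2× C (D1) → match.
That gives 2 matching atoms.

2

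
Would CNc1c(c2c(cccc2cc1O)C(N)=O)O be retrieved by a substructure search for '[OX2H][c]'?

Yes

The pattern [OX2H][c] describes a hydroxyl oxygen attached to an aromatic carbon — a phenol.
The molecule carries a hydroxyl group (-OH), whose atoms satisfy every constraint of the query, so the pattern matches.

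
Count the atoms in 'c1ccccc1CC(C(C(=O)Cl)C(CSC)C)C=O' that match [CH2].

The query [CH2] means: aliphatic carbon with exactly two hydrogens.
Check the 19 heavy atoms by environment: 2× C (H2) → match; 4× C (H1) → no; 1× c (aromatic, H0) → no; 5× c (aromatic, H1) → no; 1× C (H0) → no; 2× O (H0) → no; 1× Cl (H0) → no; 1× S (H0) → no; 2× C (H3) → no.
That gives 2 matching atoms.

2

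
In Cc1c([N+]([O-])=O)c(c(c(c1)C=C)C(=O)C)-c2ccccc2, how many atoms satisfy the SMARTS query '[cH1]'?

6

The query [cH1] means: aromatic carbon bearing exactly one hydrogen.
Check the 21 heavy atoms by environment: 6× c (aromatic, H0) → no; 6× c (aromatic, H1) → match; 1× N (charge +1, H0) → no; 1× O (charge -1, H0) → no; 2× O (H0) → no; 2× C (H3) → no; 1× C (H1) → no; 1× C (H2) → no; 1× C (H0) → no.
That gives 6 matching atoms.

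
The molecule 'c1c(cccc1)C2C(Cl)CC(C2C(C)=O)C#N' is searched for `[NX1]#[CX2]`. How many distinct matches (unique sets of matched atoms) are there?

1

[NX1]#[CX2] is the SMARTS for a nitrile: a nitrogen triple-bonded to a two-connected carbon.
Exactly one fragment in the molecule meets all constraints, giving 1 match.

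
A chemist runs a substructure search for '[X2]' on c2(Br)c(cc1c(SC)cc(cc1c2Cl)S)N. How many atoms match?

Check the 16 heavy atoms by environment: 10× c (aromatic, X3) → no; 2× S (X2) → match; 1× Br (X1) → no; 1× C (X4) → no; 1× Cl (X1) → no; 1× N (X3) → no.
That gives 2 matching atoms.

2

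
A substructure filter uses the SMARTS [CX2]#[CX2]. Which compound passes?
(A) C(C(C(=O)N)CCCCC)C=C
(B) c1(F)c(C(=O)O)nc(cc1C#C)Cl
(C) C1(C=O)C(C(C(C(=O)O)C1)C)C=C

[CX2]#[CX2] describes a carbon-carbon triple bond (an alkyne).
(A) has a vinyl group (-CH=CH2) but the C=C is a double bond; both carbons are CX3, not CX2.
(B) contains an ethynyl group (-C#CH), which satisfies every atom and bond constraint.
(C) has a vinyl group (-CH=CH2) but the C=C is a double bond; both carbons are CX3, not CX2.
So the answer is (B).

B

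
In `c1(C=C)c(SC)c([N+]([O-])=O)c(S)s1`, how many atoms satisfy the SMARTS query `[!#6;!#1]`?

6

The query [!#6;!#1] means: not carbon and not hydrogen — any heteroatom.
Check the 13 heavy atoms by environment: 1× s (aromatic) → match; 4× c (aromatic) → no; 1× N (charge +1) → match; 1× O (charge -1) → match; 1× O → match; 3× C → no; 2× S → match.
Summing the matching environments: 1 + 1 + 1 + 1 + 2 = 6 matching atoms.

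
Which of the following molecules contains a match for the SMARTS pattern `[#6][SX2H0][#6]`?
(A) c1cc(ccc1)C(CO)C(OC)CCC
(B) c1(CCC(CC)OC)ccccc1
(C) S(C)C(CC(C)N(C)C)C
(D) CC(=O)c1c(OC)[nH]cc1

C

[#6][SX2H0][#6] describes an aliphatic sulfur bridging two carbons with no H on the sulfur (a thioether).
(A) has a methoxy ether (-OCH3) but the bridging atom is O, not S.
(B) has a methoxy ether (-OCH3) but the bridging atom is O, not S.
(C) contains a methylthio ether (-SCH3), which satisfies every atom and bond constraint.
(D) has a methoxy ether (-OCH3) but the bridging atom is O, not S.
So the answer is (C).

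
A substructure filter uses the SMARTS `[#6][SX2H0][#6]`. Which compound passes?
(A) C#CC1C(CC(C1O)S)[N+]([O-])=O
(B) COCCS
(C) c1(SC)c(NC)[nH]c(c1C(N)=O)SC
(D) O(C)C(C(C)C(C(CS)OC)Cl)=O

C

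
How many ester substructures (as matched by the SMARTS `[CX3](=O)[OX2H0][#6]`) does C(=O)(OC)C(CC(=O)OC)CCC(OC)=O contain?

3

[CX3](=O)[OX2H0][#6] is the SMARTS for an ester: a carbonyl carbon bonded to an oxygen that is itself bonded to carbon (no H on that O).
The molecule carries 3 separate instances of a methyl-ester group (-C(=O)OCH3) meeting every constraint; each maps to a distinct set of atoms, giving 3 matches.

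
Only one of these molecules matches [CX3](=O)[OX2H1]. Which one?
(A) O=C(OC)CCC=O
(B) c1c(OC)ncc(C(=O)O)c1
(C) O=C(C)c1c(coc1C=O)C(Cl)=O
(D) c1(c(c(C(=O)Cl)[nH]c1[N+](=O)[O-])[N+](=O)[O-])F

B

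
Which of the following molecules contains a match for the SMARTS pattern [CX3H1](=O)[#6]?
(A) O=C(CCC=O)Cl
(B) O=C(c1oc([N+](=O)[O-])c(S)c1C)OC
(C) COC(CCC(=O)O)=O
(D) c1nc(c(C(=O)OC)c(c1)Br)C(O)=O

[CX3H1](=O)[#6] describes an sp2 carbon with one H, double-bonded to O and single-bonded to carbon (an aldehyde).
(A) contains an aldehyde (-CHO), which satisfies every atom and bond constraint.
(B) has a methyl-ester group (-C(=O)OCH3) but the carbonyl carbon has H0, not H1.
(C) has a carboxylic acid group (-C(=O)OH) but the carbonyl carbon has H0 and is bonded to O, not H1.
(D) has a methyl-ester group (-C(=O)OCH3) but the carbonyl carbon has H0, not H1.
So the answer is (A).

A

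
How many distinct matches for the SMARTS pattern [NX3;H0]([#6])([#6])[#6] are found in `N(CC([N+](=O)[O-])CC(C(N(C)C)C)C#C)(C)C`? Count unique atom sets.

2

[NX3;H0]([#6])([#6])[#6] is the SMARTS for a tertiary amine: a trivalent nitrogen with no H, bonded to three carbons.
The molecule carries 2 separate instances of a dimethylamino group (-N(CH3)2) meeting every constraint; each maps to a distinct set of atoms, giving 2 matches.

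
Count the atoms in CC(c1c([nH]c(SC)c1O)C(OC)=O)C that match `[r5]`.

5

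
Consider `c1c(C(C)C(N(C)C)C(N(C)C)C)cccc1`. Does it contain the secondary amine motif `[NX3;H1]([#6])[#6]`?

The pattern [NX3;H1]([#6])[#6] describes a trivalent nitrogen with one H, bonded to two carbons — a secondary amine.
The closest candidate here is a dimethylamino group (-N(CH3)2), but the nitrogen has H0, not H1. No other fragment satisfies the full query, so there is no match.

No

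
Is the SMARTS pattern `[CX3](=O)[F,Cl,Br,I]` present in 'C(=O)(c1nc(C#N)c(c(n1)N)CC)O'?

The pattern [CX3](=O)[F,Cl,Br,I] describes a carbonyl carbon bonded to a halogen — an acyl halide.
The closest candidate here is a carboxylic acid group (-C(=O)OH), but the carbonyl is bonded to -OH, not to a halogen. No other fragment satisfies the full query, so there is no match.

No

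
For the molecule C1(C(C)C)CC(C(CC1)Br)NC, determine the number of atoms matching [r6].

The query [r6] means: r6 matches atoms in a six-membered ring.
Check the 12 heavy atoms by environment: 6× C (in 6-ring) → match; 1× Br (acyclic) → no; 1× N (acyclic) → no; 4× C (acyclic) → no.
That gives 6 matching atoms.

6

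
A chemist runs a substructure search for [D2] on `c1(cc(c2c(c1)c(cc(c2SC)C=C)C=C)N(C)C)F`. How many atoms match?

The query [D2] means: atom with exactly two heavy-atom neighbours.
Check the 20 heavy atoms by environment: 7× c (aromatic, D3) → no; 3× c (aromatic, D2) → match; 2× C (D2) → match; 5× C (D1) → no; 1× F (D1) → no; 1× N (D3) → no; 1× S (D2) → match.
Summing the matching environments: 3 + 2 + 1 = 6 matching atoms.

6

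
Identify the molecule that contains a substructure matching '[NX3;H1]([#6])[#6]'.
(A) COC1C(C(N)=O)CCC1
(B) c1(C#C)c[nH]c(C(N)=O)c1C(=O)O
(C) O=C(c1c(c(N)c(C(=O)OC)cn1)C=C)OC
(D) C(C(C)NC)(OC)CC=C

[NX3;H1]([#6])[#6] describes a trivalent nitrogen with one H, bonded to two carbons (a secondary amine).
(A) has a primary amide (-C(=O)NH2) but the -C(=O)NH2 nitrogen has H2, not H1.
(B) has a primary amide (-C(=O)NH2) but the -C(=O)NH2 nitrogen has H2, not H1.
(C) has a primary amino group (-NH2) but the nitrogen has H2 and only one carbon neighbour.
(D) contains an N-methylamino group (-NHCH3), which satisfies every atom and bond constraint.
So the answer is (D).

D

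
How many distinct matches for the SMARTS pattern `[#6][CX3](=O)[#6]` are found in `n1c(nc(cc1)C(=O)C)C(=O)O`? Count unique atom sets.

1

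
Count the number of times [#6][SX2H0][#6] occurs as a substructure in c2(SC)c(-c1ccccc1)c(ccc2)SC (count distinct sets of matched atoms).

2

[#6][SX2H0][#6] is the SMARTS for a thioether: an aliphatic sulfur bridging two carbons with no H on the sulfur.
The molecule carries 2 separate instances of a methylthio ether (-SCH3) meeting every constraint; each maps to a distinct set of atoms, giving 2 matches.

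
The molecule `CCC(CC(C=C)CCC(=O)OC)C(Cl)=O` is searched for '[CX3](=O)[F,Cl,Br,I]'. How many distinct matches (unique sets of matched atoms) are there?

1

[CX3](=O)[F,Cl,Br,I] is the SMARTS for an acyl halide: a carbonyl carbon bonded to a halogen.
Exactly one fragment in the molecule meets all constraints, giving 1 match.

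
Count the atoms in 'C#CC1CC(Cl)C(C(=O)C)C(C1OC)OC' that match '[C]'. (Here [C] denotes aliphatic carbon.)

12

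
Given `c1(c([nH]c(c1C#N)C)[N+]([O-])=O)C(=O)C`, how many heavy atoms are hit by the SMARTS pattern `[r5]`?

5

The query [r5] means: r5 matches atoms in a five-membered ring.
Check the 14 heavy atoms by environment: 1× n (aromatic, in 5-ring) → match; 4× c (aromatic, in 5-ring) → match; 4× C (acyclic) → no; 2× O (acyclic) → no; 1× N (charge +1, acyclic) → no; 1× O (charge -1, acyclic) → no; 1× N (acyclic) → no.
Summing the matching environments: 1 + 4 = 5 matching atoms.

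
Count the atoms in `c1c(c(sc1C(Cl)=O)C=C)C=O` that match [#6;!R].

Check the 12 heavy atoms by environment: 1× s (aromatic, in 5-ring) → no; 4× c (aromatic, in 5-ring) → no; 4× C (acyclic) → match; 2× O (acyclic) → no; 1× Cl (acyclic) → no.
That gives 4 matching atoms.

4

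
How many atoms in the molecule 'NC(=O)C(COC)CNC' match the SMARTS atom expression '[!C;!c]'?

4

Check the 10 heavy atoms by environment: 6× C → no; 2× O → match; 2× N → match.
Summing the matching environments: 2 + 2 = 4 matching atoms.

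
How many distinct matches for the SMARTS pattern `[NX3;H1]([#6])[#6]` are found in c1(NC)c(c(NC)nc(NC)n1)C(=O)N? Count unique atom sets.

[NX3;H1]([#6])[#6] is the SMARTS for a secondary amine: a trivalent nitrogen with one H, bonded to two carbons.
The molecule carries 3 separate instances of an N-methylamino group (-NHCH3) meeting every constraint; each maps to a distinct set of atoms, giving 3 matches.

3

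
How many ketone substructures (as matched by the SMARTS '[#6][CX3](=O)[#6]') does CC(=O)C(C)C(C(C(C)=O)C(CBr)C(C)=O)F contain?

3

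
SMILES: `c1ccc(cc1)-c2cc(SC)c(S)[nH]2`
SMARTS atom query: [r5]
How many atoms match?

The query [r5] means: r5 matches atoms in a five-membered ring.
Check the 14 heavy atoms by environment: 1× n (aromatic, in 5-ring) → match; 4× c (aromatic, in 5-ring) → match; 6× c (aromatic, in 6-ring) → no; 2× S (acyclic) → no; 1× C (acyclic) → no.
Summing the matching environments: 1 + 4 = 5 matching atoms.

5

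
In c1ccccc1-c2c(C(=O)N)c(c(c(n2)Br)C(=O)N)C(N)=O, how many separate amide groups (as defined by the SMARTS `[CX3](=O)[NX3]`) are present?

3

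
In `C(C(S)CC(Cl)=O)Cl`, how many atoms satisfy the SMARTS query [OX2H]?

The query [OX2H] means: aliphatic oxygen with two connections, one of which is H — an -OH oxygen.
Check the 8 heavy atoms by environment: 2× C (H2, X4) → no; 1× C (H1, X4) → no; 2× Cl (H0, X1) → no; 1× S (H1, X2) → no; 1× C (H0, X3) → no; 1× O (H0, X1) → no.
No environment satisfies the query, so 0 matching atoms.

0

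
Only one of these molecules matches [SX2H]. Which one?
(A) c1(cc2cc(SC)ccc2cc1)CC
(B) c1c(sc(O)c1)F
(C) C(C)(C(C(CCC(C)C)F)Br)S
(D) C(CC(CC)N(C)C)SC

[SX2H] describes an aliphatic sulfur with two connections, one being H (a thiol).
(A) has a methylthio ether (-SCH3) but the sulfur has H0 (bonded to two carbons), not H1.
(B) has a hydroxyl group (-OH) but it is an -OH, not an -SH.
(C) contains a thiol (-SH), which satisfies every atom and bond constraint.
(D) has a methylthio ether (-SCH3) but the sulfur has H0 (bonded to two carbons), not H1.
So the answer is (C).

C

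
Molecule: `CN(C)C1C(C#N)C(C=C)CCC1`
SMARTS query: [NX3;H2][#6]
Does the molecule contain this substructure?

No

The pattern [NX3;H2][#6] describes a trivalent nitrogen with two H attached to carbon — a primary amine.
The closest candidate here is a nitrile (-C#N), but the nitrogen is NX1 (triple-bonded), not NX3 with two H. No other fragment satisfies the full query, so there is no match.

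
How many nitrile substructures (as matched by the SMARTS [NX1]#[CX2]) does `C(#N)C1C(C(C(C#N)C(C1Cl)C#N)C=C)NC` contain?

[NX1]#[CX2] is the SMARTS for a nitrile: a nitrogen triple-bonded to a two-connected carbon.
The molecule carries 3 separate instances of a nitrile (-C#N) meeting every constraint; each maps to a distinct set of atoms, giving 3 matches.

3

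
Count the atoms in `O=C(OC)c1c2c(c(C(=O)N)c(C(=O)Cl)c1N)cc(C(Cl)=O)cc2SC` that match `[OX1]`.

4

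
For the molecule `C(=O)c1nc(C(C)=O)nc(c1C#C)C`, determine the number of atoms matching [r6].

6

The query [r6] means: r6 matches atoms in a six-membered ring.
Check the 14 heavy atoms by environment: 2× n (aromatic, in 6-ring) → match; 4× c (aromatic, in 6-ring) → match; 6× C (acyclic) → no; 2× O (acyclic) → no.
Summing the matching environments: 2 + 4 = 6 matching atoms.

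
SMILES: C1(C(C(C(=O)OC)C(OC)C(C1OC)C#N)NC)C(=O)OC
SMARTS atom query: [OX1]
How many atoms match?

2

The query [OX1] means: aliphatic oxygen with one total connection — typically a carbonyl =O or an oxide.
Check the 22 heavy atoms by environment: 11× C (X4) → no; 2× C (X3) → no; 2× O (X1) → match; 4× O (X2) → no; 1× C (X2) → no; 1× N (X1) → no; 1× N (X3) → no.
That gives 2 matching atoms.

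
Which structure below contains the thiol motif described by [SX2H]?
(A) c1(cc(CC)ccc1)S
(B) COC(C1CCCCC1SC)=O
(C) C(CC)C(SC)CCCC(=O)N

A

[SX2H] describes an aliphatic sulfur with two connections, one being H (a thiol).
(A) contains a thiol (-SH), which satisfies every atom and bond constraint.
(B) has a methylthio ether (-SCH3) but the sulfur has H0 (bonded to two carbons), not H1.
(C) has a methylthio ether (-SCH3) but the sulfur has H0 (bonded to two carbons), not H1.
So the answer is (A).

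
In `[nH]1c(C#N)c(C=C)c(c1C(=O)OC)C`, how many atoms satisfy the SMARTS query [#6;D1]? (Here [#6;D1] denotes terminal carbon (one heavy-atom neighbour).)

Check the 14 heavy atoms by environment: 1× n (aromatic, D2) → no; 4× c (aromatic, D3) → no; 2× C (D2) → no; 3× C (D1) → match; 1× C (D3) → no; 1× O (D1) → no; 1× O (D2) → no; 1× N (D1) → no.
That gives 3 matching atoms.

3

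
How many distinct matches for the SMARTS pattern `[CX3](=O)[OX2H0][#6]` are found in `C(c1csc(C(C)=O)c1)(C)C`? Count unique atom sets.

0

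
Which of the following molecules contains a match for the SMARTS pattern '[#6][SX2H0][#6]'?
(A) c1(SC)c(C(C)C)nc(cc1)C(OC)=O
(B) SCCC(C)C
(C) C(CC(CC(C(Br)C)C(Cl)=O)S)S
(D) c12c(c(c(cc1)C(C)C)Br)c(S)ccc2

A

[#6][SX2H0][#6] describes an aliphatic sulfur bridging two carbons with no H on the sulfur (a thioether).
(A) contains a methylthio ether (-SCH3), which satisfies every atom and bond constraint.
(B) has a thiol (-SH) but the sulfur has H1, not H0 bridging two carbons.
(C) has a thiol (-SH) but the sulfur has H1, not H0 bridging two carbons.
(D) has a thiol (-SH) but the sulfur has H1, not H0 bridging two carbons.
So the answer is (A).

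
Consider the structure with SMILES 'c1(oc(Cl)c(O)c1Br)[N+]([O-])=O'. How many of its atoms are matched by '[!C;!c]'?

7

The query [!C;!c] means: neither aliphatic nor aromatic carbon — same as [!#6].
Check the 11 heavy atoms by environment: 1× o (aromatic) → match; 4× c (aromatic) → no; 1× N (charge +1) → match; 1× O (charge -1) → match; 2× O → match; 1× Cl → match; 1× Br → match.
Summing the matching environments: 1 + 1 + 1 + 2 + 1 + 1 = 7 matching atoms.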